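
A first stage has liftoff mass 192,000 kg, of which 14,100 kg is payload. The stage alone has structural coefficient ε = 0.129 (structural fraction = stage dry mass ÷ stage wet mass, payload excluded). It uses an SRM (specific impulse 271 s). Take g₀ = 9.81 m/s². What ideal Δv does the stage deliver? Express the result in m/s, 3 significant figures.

Stage wet mass = m₀ − payload = 192,000 − 14,100 = 177,900 kg.
Stage dry mass = ε × stage wet mass = 0.129 × 177,900 = 22,949.1 kg.
Burnout mass m_f = stage dry + payload = 22,949.1 + 14,100 = 37,049.1 kg.
v_e = Isp · g₀ = 271 × 9.81 = 2658.5 m/s.
Using Δv = v_e ln(m₀/m_f): Δv = v_e · ln(192,000/37,049.1) = 2658.5 × ln(5.182) = 2658.5 × 1.6453 ≈ 4374 m/s.

Δv ≈ 4370 m/s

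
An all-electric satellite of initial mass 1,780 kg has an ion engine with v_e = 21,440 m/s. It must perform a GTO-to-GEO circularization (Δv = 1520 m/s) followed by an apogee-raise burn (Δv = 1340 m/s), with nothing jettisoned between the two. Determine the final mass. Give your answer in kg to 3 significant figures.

After the first burn: m = 1780 × exp(−1520/21440.0) = 1780 × 0.93156 = 1,658.18 kg.
After the second burn: m = 1,658.18 × exp(−1340/21440.0) = 1,658.18 × 0.93941 = 1,557.71 kg.

final mass ≈ 1560 kg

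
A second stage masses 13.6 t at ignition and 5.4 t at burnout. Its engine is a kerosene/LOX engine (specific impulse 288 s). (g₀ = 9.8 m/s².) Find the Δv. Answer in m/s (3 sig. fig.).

Δv ≈ 2610 m/s

v_e = Isp · g₀ = 288 × 9.8 = 2822.4 m/s.
Δv = v_e · ln(m₀/m_f) = 2822.4 × ln(2.519) = 2822.4 × 0.9237 ≈ 2607.0 m/s.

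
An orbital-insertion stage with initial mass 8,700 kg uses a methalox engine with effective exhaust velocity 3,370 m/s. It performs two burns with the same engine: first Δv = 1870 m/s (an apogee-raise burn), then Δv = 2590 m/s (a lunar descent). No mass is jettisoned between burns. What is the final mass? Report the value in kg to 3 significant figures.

final mass ≈ 2320 kg

After the first burn: m = 8700 × exp(−1870/3370.0) = 8700 × 0.57413 = 4,994.93 kg.
After the second burn: m = 4,994.93 × exp(−2590/3370.0) = 4,994.93 × 0.46369 = 2,316.1 kg.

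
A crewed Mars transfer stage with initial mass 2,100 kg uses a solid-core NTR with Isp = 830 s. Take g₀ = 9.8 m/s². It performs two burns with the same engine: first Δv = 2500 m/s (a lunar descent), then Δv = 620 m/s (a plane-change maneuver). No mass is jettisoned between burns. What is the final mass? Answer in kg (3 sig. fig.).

v_e = Isp · g₀ = 830 × 9.8 = 8134.0 m/s.
After the first burn: m = 2100 × exp(−2500/8134.0) = 2100 × 0.73539 = 1,544.32 kg.
After the second burn: m = 1,544.32 × exp(−620/8134.0) = 1,544.32 × 0.92661 = 1,430.98 kg.

final mass ≈ 1430 kg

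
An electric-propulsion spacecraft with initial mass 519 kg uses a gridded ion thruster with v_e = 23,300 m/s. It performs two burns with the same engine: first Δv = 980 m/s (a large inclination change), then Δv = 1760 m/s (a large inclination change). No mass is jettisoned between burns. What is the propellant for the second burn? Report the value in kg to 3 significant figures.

propellant for the second burn ≈ 36.2 kg

After the first burn: m = 519 × exp(−980/23300.0) = 519 × 0.95881 = 497.622 kg.
After the second burn: m = 497.622 × exp(−1760/23300.0) = 497.622 × 0.92725 = 461.42 kg.
Second-burn propellant = 497.622 − 461.42 = 36.202 kg.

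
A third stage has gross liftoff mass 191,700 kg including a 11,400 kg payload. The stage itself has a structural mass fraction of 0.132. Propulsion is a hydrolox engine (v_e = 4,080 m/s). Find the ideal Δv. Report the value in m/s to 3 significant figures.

Stage wet mass = m₀ − payload = 191,700 − 11,400 = 180,300 kg.
Stage dry mass = ε × stage wet mass = 0.132 × 180,300 = 23,799.6 kg.
Burnout mass m_f = stage dry + payload = 23,799.6 + 11,400 = 35,199.6 kg.
Rocket equation: Δv = v_e · ln(191,700/35,199.6) = 4080.0 × ln(5.446) = 4080.0 × 1.6949 ≈ 6915 m/s.

Δv ≈ 6920 m/s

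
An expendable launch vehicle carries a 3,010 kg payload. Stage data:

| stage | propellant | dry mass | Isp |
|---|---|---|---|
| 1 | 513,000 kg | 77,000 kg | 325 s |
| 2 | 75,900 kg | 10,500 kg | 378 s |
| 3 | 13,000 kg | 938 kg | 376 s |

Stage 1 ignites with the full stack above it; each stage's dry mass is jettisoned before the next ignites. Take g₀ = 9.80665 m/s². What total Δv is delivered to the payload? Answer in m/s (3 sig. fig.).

Δv ≈ 14600 m/s

Ignition mass of stage 1 = 513,000+77,000 + 75,900+10,500 + 13,000+938 + 3,010 = 693,348 kg.
Stage 1: m₀ = 693,348 kg, m_f = 693,348 − 513,000 = 180,348 kg; Δv = 325×9.80665×ln(3.845) = 3187.2×1.3466 ≈ 4292 m/s.
Stage 2: m₀ = 103,348 kg, m_f = 103,348 − 75,900 = 27,448 kg; Δv = 378×9.80665×ln(3.765) = 3706.9×1.3258 ≈ 4915 m/s.
Stage 3: m₀ = 16,948 kg, m_f = 16,948 − 13,000 = 3,948 kg; Δv = 376×9.80665×ln(4.293) = 3687.3×1.4569 ≈ 5372 m/s.
Total Δv = 4292 + 4915 + 5372 = 14579 m/s.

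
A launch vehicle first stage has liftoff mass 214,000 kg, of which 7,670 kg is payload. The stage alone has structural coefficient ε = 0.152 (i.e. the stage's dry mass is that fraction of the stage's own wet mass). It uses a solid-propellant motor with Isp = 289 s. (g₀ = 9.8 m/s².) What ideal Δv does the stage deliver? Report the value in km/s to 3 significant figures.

Δv ≈ 4.82 km/s

Stage wet mass = m₀ − payload = 214,000 − 7,670 = 206,330 kg.
Stage dry mass = ε × stage wet mass = 0.152 × 206,330 = 31,362.2 kg.
Burnout mass m_f = stage dry + payload = 31,362.2 + 7,670 = 39,032.2 kg.
v_e = Isp · g₀ = 289 × 9.8 = 2832.2 m/s.
By the Tsiolkovsky rocket equation, Δv = v_e · ln(214,000/39,032.2) = 2832.2 × ln(5.483) = 2832.2 × 1.7016 ≈ 4819 m/s.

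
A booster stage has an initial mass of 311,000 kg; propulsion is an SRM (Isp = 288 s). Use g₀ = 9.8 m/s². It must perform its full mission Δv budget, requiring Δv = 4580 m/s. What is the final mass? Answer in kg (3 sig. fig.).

v_e = Isp · g₀ = 288 × 9.8 = 2822.4 m/s.
Using Δv = v_e ln(m₀/m_f): m₀/m_f = exp(Δv / v_e) = exp(4580 / 2822.4) = exp(1.6227) = 5.0669.
m_f = m₀ / 5.0669 = 311,000 / 5.0669 = 61,378.8 kg.

final mass ≈ 61400 kg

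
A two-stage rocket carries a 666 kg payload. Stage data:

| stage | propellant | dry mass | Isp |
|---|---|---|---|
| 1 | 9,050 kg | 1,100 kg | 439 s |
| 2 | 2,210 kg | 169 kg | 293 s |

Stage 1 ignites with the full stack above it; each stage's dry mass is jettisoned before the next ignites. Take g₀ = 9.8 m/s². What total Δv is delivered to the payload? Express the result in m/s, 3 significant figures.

Δv ≈ 8700 m/s

Ignition mass of stage 1 = 9,050+1,100 + 2,210+169 + 666 = 13,195 kg.
Stage 1: m₀ = 13,195 kg, m_f = 13,195 − 9,050 = 4,145 kg; Δv = 439×9.8×ln(3.183) = 4302.2×1.1579 ≈ 4982 m/s.
Stage 2: m₀ = 3,045 kg, m_f = 3,045 − 2,210 = 835 kg; Δv = 293×9.8×ln(3.647) = 2871.4×1.2938 ≈ 3715 m/s.
Total Δv = 4982 + 3715 = 8697 m/s.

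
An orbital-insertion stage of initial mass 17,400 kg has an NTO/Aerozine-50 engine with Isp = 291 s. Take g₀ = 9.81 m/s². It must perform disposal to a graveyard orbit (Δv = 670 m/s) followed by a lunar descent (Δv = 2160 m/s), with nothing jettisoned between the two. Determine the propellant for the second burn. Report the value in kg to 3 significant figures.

propellant for the second burn ≈ 7300 kg

v_e = Isp · g₀ = 291 × 9.81 = 2854.7 m/s.
After the first burn: m = 17400 × exp(−670/2854.7) = 17400 × 0.79081 = 13,760.1 kg.
After the second burn: m = 13,760.1 × exp(−2160/2854.7) = 13,760.1 × 0.46924 = 6,456.79 kg.
Second-burn propellant = 13,760.1 − 6,456.79 = 7,303.31 kg.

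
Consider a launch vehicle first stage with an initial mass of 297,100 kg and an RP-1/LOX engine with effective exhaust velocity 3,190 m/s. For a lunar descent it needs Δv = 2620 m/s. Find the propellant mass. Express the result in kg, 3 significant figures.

From the ideal rocket equation, m₀/m_f = exp(Δv / v_e) = exp(2620 / 3190.0) = exp(0.8213) = 2.2735.
m_f = 297,100 / 2.2735 = 130,680 kg, so propellant = m₀ − m_f = 297,100 − 130,680 = 166,420 kg.

propellant mass ≈ 166000 kg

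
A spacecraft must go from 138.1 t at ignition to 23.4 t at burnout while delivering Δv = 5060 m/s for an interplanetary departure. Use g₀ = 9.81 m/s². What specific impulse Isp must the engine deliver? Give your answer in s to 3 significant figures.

ln(m₀/m_f) = ln(138100/23400) = ln(5.902) = 1.7752.
v_e = Δv / ln(m₀/m_f) = 5060 / 1.7752 = 2850.3 m/s.
Isp = v_e / g₀ = 2850.3 / 9.81 = 290.6 s.

Isp ≈ 291 s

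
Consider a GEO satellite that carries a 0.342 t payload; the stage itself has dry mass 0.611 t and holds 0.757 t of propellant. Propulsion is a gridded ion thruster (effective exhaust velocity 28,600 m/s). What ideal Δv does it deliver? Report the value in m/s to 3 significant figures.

m₀ = payload + dry + propellant = 0.342 + 0.611 + 0.757 = 1.71 t.
m_f = payload + dry = 0.342 + 0.611 = 0.953 t.
Δv = v_e · ln(m₀/m_f) = 28600.0 × ln(1.794) = 28600.0 × 0.5846 ≈ 16720.5 m/s.

Δv ≈ 16700 m/s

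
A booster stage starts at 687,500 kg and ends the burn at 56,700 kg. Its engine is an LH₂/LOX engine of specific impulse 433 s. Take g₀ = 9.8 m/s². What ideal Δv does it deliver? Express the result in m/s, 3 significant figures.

Δv ≈ 10600 m/s

v_e = Isp · g₀ = 433 × 9.8 = 4243.4 m/s.
Rocket equation: Δv = v_e · ln(m₀/m_f) = 4243.4 × ln(12.13) = 4243.4 × 2.4953 ≈ 10588.5 m/s.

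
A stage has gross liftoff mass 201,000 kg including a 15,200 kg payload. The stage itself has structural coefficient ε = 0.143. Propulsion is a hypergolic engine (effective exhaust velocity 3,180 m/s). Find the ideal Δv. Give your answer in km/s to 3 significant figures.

Δv ≈ 5.00 km/s

Stage wet mass = m₀ − payload = 201,000 − 15,200 = 185,800 kg.
Stage dry mass = ε × stage wet mass = 0.143 × 185,800 = 26,569.4 kg.
Burnout mass m_f = stage dry + payload = 26,569.4 + 15,200 = 41,769.4 kg.
Using Δv = v_e ln(m₀/m_f): Δv = v_e · ln(201,000/41,769.4) = 3180.0 × ln(4.812) = 3180.0 × 1.5711 ≈ 4996 m/s.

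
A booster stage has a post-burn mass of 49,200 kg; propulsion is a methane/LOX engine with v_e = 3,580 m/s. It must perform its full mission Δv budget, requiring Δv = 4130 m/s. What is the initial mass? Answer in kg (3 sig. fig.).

Using Δv = v_e ln(m₀/m_f): m₀/m_f = exp(Δv / v_e) = exp(4130 / 3580.0) = exp(1.1536) = 3.1697.
m₀ = m_f × 3.1697 = 49,200 × 3.1697 = 155,949 kg.

initial mass ≈ 156000 kg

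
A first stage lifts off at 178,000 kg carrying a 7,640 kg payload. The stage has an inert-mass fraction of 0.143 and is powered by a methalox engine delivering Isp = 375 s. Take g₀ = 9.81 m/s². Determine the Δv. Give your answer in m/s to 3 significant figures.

Δv ≈ 6310 m/s

Stage wet mass = m₀ − payload = 178,000 − 7,640 = 170,360 kg.
Stage dry mass = ε × stage wet mass = 0.143 × 170,360 = 24,361.5 kg.
Burnout mass m_f = stage dry + payload = 24,361.5 + 7,640 = 32,001.5 kg.
v_e = Isp · g₀ = 375 × 9.81 = 3678.8 m/s.
From the ideal rocket equation, Δv = v_e · ln(178,000/32,001.5) = 3678.8 × ln(5.562) = 3678.8 × 1.7160 ≈ 6313 m/s.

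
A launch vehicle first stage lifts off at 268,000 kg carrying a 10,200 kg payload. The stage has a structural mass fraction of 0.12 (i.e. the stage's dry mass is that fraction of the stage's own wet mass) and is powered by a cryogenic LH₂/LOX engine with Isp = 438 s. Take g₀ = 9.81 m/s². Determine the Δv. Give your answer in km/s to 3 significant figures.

Δv ≈ 8.05 km/s

Stage wet mass = m₀ − payload = 268,000 − 10,200 = 257,800 kg.
Stage dry mass = ε × stage wet mass = 0.12 × 257,800 = 30,936 kg.
Burnout mass m_f = stage dry + payload = 30,936 + 10,200 = 41,136 kg.
v_e = Isp · g₀ = 438 × 9.81 = 4296.8 m/s.
By the Tsiolkovsky rocket equation, Δv = v_e · ln(268,000/41,136) = 4296.8 × ln(6.515) = 4296.8 × 1.8741 ≈ 8053 m/s.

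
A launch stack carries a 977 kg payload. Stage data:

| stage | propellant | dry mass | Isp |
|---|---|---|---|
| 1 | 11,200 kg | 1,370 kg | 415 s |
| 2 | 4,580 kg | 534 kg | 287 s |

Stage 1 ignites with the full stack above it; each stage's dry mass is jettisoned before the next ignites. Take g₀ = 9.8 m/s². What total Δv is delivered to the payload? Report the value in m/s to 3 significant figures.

Ignition mass of stage 1 = 11,200+1,370 + 4,580+534 + 977 = 18,661 kg.
Stage 1: m₀ = 18,661 kg, m_f = 18,661 − 11,200 = 7,461 kg; Δv = 415×9.8×ln(2.501) = 4067.0×0.9167 ≈ 3728 m/s.
Stage 2: m₀ = 6,091 kg, m_f = 6,091 − 4,580 = 1,511 kg; Δv = 287×9.8×ln(4.031) = 2812.6×1.3940 ≈ 3921 m/s.
Total Δv = 3728 + 3921 = 7649 m/s.

Δv ≈ 7650 m/s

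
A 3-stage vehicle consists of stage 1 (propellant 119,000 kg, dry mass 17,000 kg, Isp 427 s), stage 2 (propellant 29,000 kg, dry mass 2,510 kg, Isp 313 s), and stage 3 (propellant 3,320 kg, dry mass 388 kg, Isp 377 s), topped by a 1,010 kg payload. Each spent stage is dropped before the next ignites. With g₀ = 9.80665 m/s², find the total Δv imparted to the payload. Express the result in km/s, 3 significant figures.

Ignition mass of stage 1 = 119,000+17,000 + 29,000+2,510 + 3,320+388 + 1,010 = 172,228 kg.
Stage 1: m₀ = 172,228 kg, m_f = 172,228 − 119,000 = 53,228 kg; Δv = 427×9.80665×ln(3.236) = 4187.4×1.1742 ≈ 4917 m/s.
Stage 2: m₀ = 36,228 kg, m_f = 36,228 − 29,000 = 7,228 kg; Δv = 313×9.80665×ln(5.012) = 3069.5×1.6119 ≈ 4948 m/s.
Stage 3: m₀ = 4,718 kg, m_f = 4,718 − 3,320 = 1,398 kg; Δv = 377×9.80665×ln(3.375) = 3697.1×1.2163 ≈ 4497 m/s.
Total Δv = 4917 + 4948 + 4497 = 14362 m/s.

Δv ≈ 14.4 km/s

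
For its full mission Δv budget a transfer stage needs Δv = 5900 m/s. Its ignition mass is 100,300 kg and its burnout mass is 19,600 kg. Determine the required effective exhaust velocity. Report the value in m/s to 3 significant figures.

ln(m₀/m_f) = ln(100300/19600) = ln(5.117) = 1.6326.
From the ideal rocket equation, v_e = Δv / ln(m₀/m_f) = 5900 / 1.6326 = 3613.8 m/s.

v_e ≈ 3610 m/s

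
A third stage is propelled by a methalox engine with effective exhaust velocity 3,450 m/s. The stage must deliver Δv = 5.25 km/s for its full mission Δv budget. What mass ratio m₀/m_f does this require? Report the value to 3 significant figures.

mass ratio ≈ 4.58

From the ideal rocket equation, m₀/m_f = exp(Δv / v_e) = exp(5250 / 3450.0) = exp(1.5217) = 4.5802.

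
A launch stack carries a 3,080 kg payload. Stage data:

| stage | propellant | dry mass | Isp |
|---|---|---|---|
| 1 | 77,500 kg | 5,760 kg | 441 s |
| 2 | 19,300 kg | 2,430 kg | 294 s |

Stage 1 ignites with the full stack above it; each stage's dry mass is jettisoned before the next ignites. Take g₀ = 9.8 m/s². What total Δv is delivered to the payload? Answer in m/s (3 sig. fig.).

Ignition mass of stage 1 = 77,500+5,760 + 19,300+2,430 + 3,080 = 108,070 kg.
Stage 1: m₀ = 108,070 kg, m_f = 108,070 − 77,500 = 30,570 kg; Δv = 441×9.8×ln(3.535) = 4321.8×1.2628 ≈ 5457 m/s.
Stage 2: m₀ = 24,810 kg, m_f = 24,810 − 19,300 = 5,510 kg; Δv = 294×9.8×ln(4.503) = 2881.2×1.5047 ≈ 4335 m/s.
Total Δv = 5457 + 4335 = 9792 m/s.

Δv ≈ 9790 m/s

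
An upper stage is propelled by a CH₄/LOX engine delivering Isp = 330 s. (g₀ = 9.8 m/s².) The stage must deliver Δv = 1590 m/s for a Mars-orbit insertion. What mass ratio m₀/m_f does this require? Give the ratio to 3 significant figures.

mass ratio ≈ 1.64

v_e = Isp · g₀ = 330 × 9.8 = 3234.0 m/s.
Rocket equation: m₀/m_f = exp(Δv / v_e) = exp(1590 / 3234.0) = exp(0.4917) = 1.6350.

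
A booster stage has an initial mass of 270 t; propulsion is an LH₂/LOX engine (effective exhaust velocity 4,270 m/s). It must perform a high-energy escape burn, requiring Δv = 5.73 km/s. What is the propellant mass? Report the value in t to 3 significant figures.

Using Δv = v_e ln(m₀/m_f): m₀/m_f = exp(Δv / v_e) = exp(5730 / 4270.0) = exp(1.3419) = 3.8264.
m_f = 270 / 3.8264 = 70.5624 t, so propellant = m₀ − m_f = 270 − 70.5624 = 199.4376 t.

propellant mass ≈ 199 t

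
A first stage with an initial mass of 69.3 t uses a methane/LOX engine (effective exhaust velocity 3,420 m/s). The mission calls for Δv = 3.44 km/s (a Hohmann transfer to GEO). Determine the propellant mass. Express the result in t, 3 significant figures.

Rocket equation: m₀/m_f = exp(Δv / v_e) = exp(3440 / 3420.0) = exp(1.0058) = 2.7342.
m_f = 69.3 / 2.7342 = 25.3456 t, so propellant = m₀ − m_f = 69.3 − 25.3456 = 43.9544 t.

propellant mass ≈ 44.0 t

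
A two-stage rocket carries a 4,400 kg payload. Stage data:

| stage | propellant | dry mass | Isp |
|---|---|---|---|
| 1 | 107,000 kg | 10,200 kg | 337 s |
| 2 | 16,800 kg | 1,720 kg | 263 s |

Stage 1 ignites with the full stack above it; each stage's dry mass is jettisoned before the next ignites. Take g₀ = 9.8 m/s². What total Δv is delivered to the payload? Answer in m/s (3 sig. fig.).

Δv ≈ 8170 m/s

Ignition mass of stage 1 = 107,000+10,200 + 16,800+1,720 + 4,400 = 140,120 kg.
Stage 1: m₀ = 140,120 kg, m_f = 140,120 − 107,000 = 33,120 kg; Δv = 337×9.8×ln(4.231) = 3302.6×1.4424 ≈ 4764 m/s.
Stage 2: m₀ = 22,920 kg, m_f = 22,920 − 16,800 = 6,120 kg; Δv = 263×9.8×ln(3.745) = 2577.4×1.3204 ≈ 3403 m/s.
Total Δv = 4764 + 3403 = 8167 m/s.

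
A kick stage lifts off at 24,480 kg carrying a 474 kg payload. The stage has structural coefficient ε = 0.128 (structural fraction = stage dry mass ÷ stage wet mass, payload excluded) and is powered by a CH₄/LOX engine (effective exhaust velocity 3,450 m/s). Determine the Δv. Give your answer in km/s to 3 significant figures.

Stage wet mass = m₀ − payload = 24,480 − 474 = 24,006 kg.
Stage dry mass = ε × stage wet mass = 0.128 × 24,006 = 3,072.77 kg.
Burnout mass m_f = stage dry + payload = 3,072.77 + 474 = 3,546.77 kg.
From the ideal rocket equation, Δv = v_e · ln(24,480/3,546.77) = 3450.0 × ln(6.902) = 3450.0 × 1.9318 ≈ 6665 m/s.

Δv ≈ 6.66 km/s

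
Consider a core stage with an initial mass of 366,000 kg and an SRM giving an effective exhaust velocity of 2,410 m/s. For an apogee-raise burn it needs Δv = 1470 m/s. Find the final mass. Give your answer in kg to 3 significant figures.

Rocket equation: m₀/m_f = exp(Δv / v_e) = exp(1470 / 2410.0) = exp(0.6100) = 1.8404.
m_f = m₀ / 1.8404 = 366,000 / 1.8404 = 198,870 kg.

final mass ≈ 199000 kg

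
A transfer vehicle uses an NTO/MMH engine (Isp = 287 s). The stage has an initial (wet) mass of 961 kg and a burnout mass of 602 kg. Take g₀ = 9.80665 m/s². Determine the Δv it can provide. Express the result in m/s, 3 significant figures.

v_e = Isp · g₀ = 287 × 9.80665 = 2814.5 m/s.
From the ideal rocket equation, Δv = v_e · ln(m₀/m_f) = 2814.5 × ln(1.596) = 2814.5 × 0.4677 ≈ 1316.4 m/s.

Δv ≈ 1320 m/s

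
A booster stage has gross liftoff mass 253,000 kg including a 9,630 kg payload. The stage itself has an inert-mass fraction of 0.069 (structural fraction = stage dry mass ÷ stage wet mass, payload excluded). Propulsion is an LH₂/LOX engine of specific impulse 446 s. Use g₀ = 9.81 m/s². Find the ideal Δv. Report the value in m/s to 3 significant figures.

Δv ≈ 9880 m/s

Stage wet mass = m₀ − payload = 253,000 − 9,630 = 243,370 kg.
Stage dry mass = ε × stage wet mass = 0.069 × 243,370 = 16,792.5 kg.
Burnout mass m_f = stage dry + payload = 16,792.5 + 9,630 = 26,422.5 kg.
v_e = Isp · g₀ = 446 × 9.81 = 4375.3 m/s.
Δv = v_e · ln(253,000/26,422.5) = 4375.3 × ln(9.575) = 4375.3 × 2.2592 ≈ 9884 m/s.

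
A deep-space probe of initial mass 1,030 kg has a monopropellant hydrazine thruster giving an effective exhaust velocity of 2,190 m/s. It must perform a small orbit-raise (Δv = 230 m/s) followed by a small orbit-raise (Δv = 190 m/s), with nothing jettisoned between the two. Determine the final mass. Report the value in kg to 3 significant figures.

final mass ≈ 850 kg

After the first burn: m = 1030 × exp(−230/2190.0) = 1030 × 0.90030 = 927.309 kg.
After the second burn: m = 927.309 × exp(−190/2190.0) = 927.309 × 0.91690 = 850.25 kg.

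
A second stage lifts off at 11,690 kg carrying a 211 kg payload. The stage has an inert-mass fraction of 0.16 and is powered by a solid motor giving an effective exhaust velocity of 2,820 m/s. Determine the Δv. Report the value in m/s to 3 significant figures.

Δv ≈ 4910 m/s

Stage wet mass = m₀ − payload = 11,690 − 211 = 11,479 kg.
Stage dry mass = ε × stage wet mass = 0.16 × 11,479 = 1,836.64 kg.
Burnout mass m_f = stage dry + payload = 1,836.64 + 211 = 2,047.64 kg.
From the ideal rocket equation, Δv = v_e · ln(11,690/2,047.64) = 2820.0 × ln(5.709) = 2820.0 × 1.7420 ≈ 4913 m/s.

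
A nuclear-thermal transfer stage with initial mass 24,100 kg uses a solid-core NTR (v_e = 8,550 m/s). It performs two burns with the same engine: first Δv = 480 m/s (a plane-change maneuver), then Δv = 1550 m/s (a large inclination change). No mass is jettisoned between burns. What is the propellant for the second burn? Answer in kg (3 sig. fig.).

After the first burn: m = 24100 × exp(−480/8550.0) = 24100 × 0.94541 = 22,784.4 kg.
After the second burn: m = 22,784.4 × exp(−1550/8550.0) = 22,784.4 × 0.83420 = 19,006.7 kg.
Second-burn propellant = 22,784.4 − 19,006.7 = 3,777.7 kg.

propellant for the second burn ≈ 3780 kg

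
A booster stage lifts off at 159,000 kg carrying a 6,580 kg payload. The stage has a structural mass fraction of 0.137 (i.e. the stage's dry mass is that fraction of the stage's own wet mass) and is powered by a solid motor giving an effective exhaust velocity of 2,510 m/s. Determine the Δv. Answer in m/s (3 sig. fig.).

Δv ≈ 4410 m/s

Stage wet mass = m₀ − payload = 159,000 − 6,580 = 152,420 kg.
Stage dry mass = ε × stage wet mass = 0.137 × 152,420 = 20,881.5 kg.
Burnout mass m_f = stage dry + payload = 20,881.5 + 6,580 = 27,461.5 kg.
Using Δv = v_e ln(m₀/m_f): Δv = v_e · ln(159,000/27,461.5) = 2510.0 × ln(5.79) = 2510.0 × 1.7561 ≈ 4408 m/s.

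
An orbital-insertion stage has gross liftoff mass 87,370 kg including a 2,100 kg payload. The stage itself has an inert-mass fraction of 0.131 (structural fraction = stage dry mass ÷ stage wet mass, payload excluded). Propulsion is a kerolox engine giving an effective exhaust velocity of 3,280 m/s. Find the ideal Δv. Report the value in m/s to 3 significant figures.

Stage wet mass = m₀ − payload = 87,370 − 2,100 = 85,270 kg.
Stage dry mass = ε × stage wet mass = 0.131 × 85,270 = 11,170.4 kg.
Burnout mass m_f = stage dry + payload = 11,170.4 + 2,100 = 13,270.4 kg.
Rocket equation: Δv = v_e · ln(87,370/13,270.4) = 3280.0 × ln(6.584) = 3280.0 × 1.8846 ≈ 6182 m/s.

Δv ≈ 6180 m/s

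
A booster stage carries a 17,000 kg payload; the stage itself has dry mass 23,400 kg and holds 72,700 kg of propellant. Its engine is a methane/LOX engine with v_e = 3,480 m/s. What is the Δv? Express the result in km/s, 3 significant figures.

m₀ = payload + dry + propellant = 17,000 + 23,400 + 72,700 = 113,100 kg.
m_f = payload + dry = 17,000 + 23,400 = 40,400 kg.
From the ideal rocket equation, Δv = v_e · ln(m₀/m_f) = 3480.0 × ln(2.8) = 3480.0 × 1.0294 ≈ 3582.5 m/s.

Δv ≈ 3.58 km/s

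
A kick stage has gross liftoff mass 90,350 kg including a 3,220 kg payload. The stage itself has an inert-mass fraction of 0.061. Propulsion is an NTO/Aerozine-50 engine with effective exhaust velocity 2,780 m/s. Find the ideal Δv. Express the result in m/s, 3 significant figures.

Stage wet mass = m₀ − payload = 90,350 − 3,220 = 87,130 kg.
Stage dry mass = ε × stage wet mass = 0.061 × 87,130 = 5,314.93 kg.
Burnout mass m_f = stage dry + payload = 5,314.93 + 3,220 = 8,534.93 kg.
Δv = v_e · ln(90,350/8,534.93) = 2780.0 × ln(10.59) = 2780.0 × 2.3595 ≈ 6559 m/s.

Δv ≈ 6560 m/s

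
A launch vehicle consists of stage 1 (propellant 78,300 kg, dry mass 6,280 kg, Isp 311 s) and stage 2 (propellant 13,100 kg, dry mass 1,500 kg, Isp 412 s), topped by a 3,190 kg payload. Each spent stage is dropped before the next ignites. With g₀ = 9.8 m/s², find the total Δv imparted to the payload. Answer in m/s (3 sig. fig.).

Ignition mass of stage 1 = 78,300+6,280 + 13,100+1,500 + 3,190 = 102,370 kg.
Stage 1: m₀ = 102,370 kg, m_f = 102,370 − 78,300 = 24,070 kg; Δv = 311×9.8×ln(4.253) = 3047.8×1.4476 ≈ 4412 m/s.
Stage 2: m₀ = 17,790 kg, m_f = 17,790 − 13,100 = 4,690 kg; Δv = 412×9.8×ln(3.793) = 4037.6×1.3332 ≈ 5383 m/s.
Total Δv = 4412 + 5383 = 9795 m/s.

Δv ≈ 9800 m/s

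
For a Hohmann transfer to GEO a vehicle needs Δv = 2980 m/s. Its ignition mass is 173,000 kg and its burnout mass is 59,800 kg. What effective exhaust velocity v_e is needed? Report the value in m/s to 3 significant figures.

ln(m₀/m_f) = ln(173000/59800) = ln(2.893) = 1.0623.
From the ideal rocket equation, v_e = Δv / ln(m₀/m_f) = 2980 / 1.0623 = 2805.3 m/s.

v_e ≈ 2810 m/s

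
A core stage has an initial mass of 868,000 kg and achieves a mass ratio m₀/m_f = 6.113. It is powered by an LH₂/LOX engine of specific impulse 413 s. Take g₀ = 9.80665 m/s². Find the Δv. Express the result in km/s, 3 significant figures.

Δv ≈ 7.33 km/s

v_e = Isp · g₀ = 413 × 9.80665 = 4050.1 m/s.
Δv = v_e · ln(6.113) = 4050.1 × 1.8104 ≈ 7332.5 m/s.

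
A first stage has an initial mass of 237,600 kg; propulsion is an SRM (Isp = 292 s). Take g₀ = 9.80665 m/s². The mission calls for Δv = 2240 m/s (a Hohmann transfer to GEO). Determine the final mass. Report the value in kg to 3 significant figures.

v_e = Isp · g₀ = 292 × 9.80665 = 2863.5 m/s.
m₀/m_f = exp(Δv / v_e) = exp(2240 / 2863.5) = exp(0.7822) = 2.1864.
m_f = m₀ / 2.1864 = 237,600 / 2.1864 = 108,672 kg.

final mass ≈ 109000 kg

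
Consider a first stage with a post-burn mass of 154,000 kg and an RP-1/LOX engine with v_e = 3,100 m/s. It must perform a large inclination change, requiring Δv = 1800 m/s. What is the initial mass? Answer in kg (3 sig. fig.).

m₀/m_f = exp(Δv / v_e) = exp(1800 / 3100.0) = exp(0.5806) = 1.7872.
m₀ = m_f × 1.7872 = 154,000 × 1.7872 = 275,229 kg.

initial mass ≈ 275000 kg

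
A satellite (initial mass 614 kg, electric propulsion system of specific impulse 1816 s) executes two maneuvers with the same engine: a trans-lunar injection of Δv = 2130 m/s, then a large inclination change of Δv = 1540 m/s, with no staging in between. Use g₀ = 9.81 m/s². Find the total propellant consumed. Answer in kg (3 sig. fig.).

total propellant consumed ≈ 114 kg

v_e = Isp · g₀ = 1816 × 9.81 = 17815.0 m/s.
After the first burn: m = 614 × exp(−2130/17815.0) = 614 × 0.88731 = 544.808 kg.
After the second burn: m = 544.808 × exp(−1540/17815.0) = 544.808 × 0.91719 = 499.692 kg.
Total propellant = m₀ − m_final = 614 − 499.692 = 114.308 kg.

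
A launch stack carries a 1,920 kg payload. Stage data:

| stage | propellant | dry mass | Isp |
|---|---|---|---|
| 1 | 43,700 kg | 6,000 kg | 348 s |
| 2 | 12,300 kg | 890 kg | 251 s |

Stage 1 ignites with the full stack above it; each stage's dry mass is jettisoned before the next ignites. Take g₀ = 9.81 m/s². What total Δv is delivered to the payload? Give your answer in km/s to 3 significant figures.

Ignition mass of stage 1 = 43,700+6,000 + 12,300+890 + 1,920 = 64,810 kg.
Stage 1: m₀ = 64,810 kg, m_f = 64,810 − 43,700 = 21,110 kg; Δv = 348×9.81×ln(3.07) = 3413.9×1.1217 ≈ 3829 m/s.
Stage 2: m₀ = 15,110 kg, m_f = 15,110 − 12,300 = 2,810 kg; Δv = 251×9.81×ln(5.377) = 2462.3×1.6822 ≈ 4142 m/s.
Total Δv = 3829 + 4142 = 7971 m/s.

Δv ≈ 7.97 km/s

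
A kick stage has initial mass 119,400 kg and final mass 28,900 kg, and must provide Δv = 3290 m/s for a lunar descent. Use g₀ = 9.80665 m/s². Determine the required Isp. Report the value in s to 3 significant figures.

Isp ≈ 236 s

ln(m₀/m_f) = ln(119400/28900) = ln(4.131) = 1.4186.
From the ideal rocket equation, v_e = Δv / ln(m₀/m_f) = 3290 / 1.4186 = 2319.1 m/s.
Isp = v_e / g₀ = 2319.1 / 9.80665 = 236.5 s.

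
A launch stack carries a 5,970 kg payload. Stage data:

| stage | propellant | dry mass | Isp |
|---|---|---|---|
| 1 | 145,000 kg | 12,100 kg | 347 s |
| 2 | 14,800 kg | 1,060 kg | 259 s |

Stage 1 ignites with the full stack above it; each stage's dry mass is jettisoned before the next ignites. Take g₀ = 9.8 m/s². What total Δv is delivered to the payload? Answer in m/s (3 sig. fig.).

Δv ≈ 8530 m/s

Ignition mass of stage 1 = 145,000+12,100 + 14,800+1,060 + 5,970 = 178,930 kg.
Stage 1: m₀ = 178,930 kg, m_f = 178,930 − 145,000 = 33,930 kg; Δv = 347×9.8×ln(5.274) = 3400.6×1.6627 ≈ 5654 m/s.
Stage 2: m₀ = 21,830 kg, m_f = 21,830 − 14,800 = 7,030 kg; Δv = 259×9.8×ln(3.105) = 2538.2×1.1331 ≈ 2876 m/s.
Total Δv = 5654 + 2876 = 8530 m/s.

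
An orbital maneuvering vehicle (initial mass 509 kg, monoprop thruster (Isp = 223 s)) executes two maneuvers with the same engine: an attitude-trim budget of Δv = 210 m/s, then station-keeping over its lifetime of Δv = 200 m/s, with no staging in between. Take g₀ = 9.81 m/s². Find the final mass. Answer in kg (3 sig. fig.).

v_e = Isp · g₀ = 223 × 9.81 = 2187.6 m/s.
After the first burn: m = 509 × exp(−210/2187.6) = 509 × 0.90847 = 462.411 kg.
After the second burn: m = 462.411 × exp(−200/2187.6) = 462.411 × 0.91263 = 422.01 kg.

final mass ≈ 422 kg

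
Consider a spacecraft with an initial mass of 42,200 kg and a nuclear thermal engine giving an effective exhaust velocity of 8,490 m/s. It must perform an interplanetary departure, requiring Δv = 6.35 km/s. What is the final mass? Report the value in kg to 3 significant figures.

final mass ≈ 20000 kg

From the ideal rocket equation, m₀/m_f = exp(Δv / v_e) = exp(6350 / 8490.0) = exp(0.7479) = 2.1126.
m_f = m₀ / 2.1126 = 42,200 / 2.1126 = 19,975.4 kg.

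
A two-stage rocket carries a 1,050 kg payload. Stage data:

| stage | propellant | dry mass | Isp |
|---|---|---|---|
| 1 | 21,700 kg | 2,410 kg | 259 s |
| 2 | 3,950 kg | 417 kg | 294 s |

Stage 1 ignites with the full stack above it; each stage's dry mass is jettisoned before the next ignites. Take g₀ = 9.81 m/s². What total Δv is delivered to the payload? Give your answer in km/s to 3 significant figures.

Δv ≈ 7.14 km/s

Ignition mass of stage 1 = 21,700+2,410 + 3,950+417 + 1,050 = 29,527 kg.
Stage 1: m₀ = 29,527 kg, m_f = 29,527 − 21,700 = 7,827 kg; Δv = 259×9.81×ln(3.772) = 2540.8×1.3277 ≈ 3373 m/s.
Stage 2: m₀ = 5,417 kg, m_f = 5,417 − 3,950 = 1,467 kg; Δv = 294×9.81×ln(3.693) = 2884.1×1.3063 ≈ 3768 m/s.
Total Δv = 3373 + 3768 = 7141 m/s.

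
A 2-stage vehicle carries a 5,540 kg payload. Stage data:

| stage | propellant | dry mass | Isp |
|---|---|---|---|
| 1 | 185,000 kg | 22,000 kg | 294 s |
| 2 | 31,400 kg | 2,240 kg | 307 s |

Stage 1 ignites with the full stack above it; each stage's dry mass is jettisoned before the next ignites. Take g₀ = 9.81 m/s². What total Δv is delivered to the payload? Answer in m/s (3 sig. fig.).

Ignition mass of stage 1 = 185,000+22,000 + 31,400+2,240 + 5,540 = 246,180 kg.
Stage 1: m₀ = 246,180 kg, m_f = 246,180 − 185,000 = 61,180 kg; Δv = 294×9.81×ln(4.024) = 2884.1×1.3922 ≈ 4015 m/s.
Stage 2: m₀ = 39,180 kg, m_f = 39,180 − 31,400 = 7,780 kg; Δv = 307×9.81×ln(5.036) = 3011.7×1.6166 ≈ 4869 m/s.
Total Δv = 4015 + 4869 = 8884 m/s.

Δv ≈ 8880 m/s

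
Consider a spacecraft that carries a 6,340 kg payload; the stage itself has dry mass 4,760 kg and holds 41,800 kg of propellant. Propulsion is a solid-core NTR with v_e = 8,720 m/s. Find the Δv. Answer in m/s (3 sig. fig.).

m₀ = payload + dry + propellant = 6,340 + 4,760 + 41,800 = 52,900 kg.
m_f = payload + dry = 6,340 + 4,760 = 11,100 kg.
Using Δv = v_e ln(m₀/m_f): Δv = v_e · ln(m₀/m_f) = 8720.0 × ln(4.766) = 8720.0 × 1.5615 ≈ 13615.9 m/s.

Δv ≈ 13600 m/s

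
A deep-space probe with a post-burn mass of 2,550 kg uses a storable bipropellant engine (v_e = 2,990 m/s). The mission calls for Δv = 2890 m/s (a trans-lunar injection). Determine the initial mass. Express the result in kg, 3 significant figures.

initial mass ≈ 6700 kg

Rocket equation: m₀/m_f = exp(Δv / v_e) = exp(2890 / 2990.0) = exp(0.9666) = 2.6289.
m₀ = m_f × 2.6289 = 2,550 × 2.6289 = 6,703.7 kg.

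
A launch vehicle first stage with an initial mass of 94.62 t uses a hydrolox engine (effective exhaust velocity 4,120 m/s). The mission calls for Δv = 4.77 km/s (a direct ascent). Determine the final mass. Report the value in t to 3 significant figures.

final mass ≈ 29.7 t

Rocket equation: m₀/m_f = exp(Δv / v_e) = exp(4770 / 4120.0) = exp(1.1578) = 3.1828.
m_f = m₀ / 3.1828 = 94.62 / 3.1828 = 29.7285 t.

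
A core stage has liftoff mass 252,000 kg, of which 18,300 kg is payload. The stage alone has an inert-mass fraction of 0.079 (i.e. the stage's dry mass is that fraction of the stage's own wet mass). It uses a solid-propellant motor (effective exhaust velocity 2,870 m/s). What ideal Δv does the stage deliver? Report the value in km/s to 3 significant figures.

Δv ≈ 5.52 km/s

Stage wet mass = m₀ − payload = 252,000 − 18,300 = 233,700 kg.
Stage dry mass = ε × stage wet mass = 0.079 × 233,700 = 18,462.3 kg.
Burnout mass m_f = stage dry + payload = 18,462.3 + 18,300 = 36,762.3 kg.
Δv = v_e · ln(252,000/36,762.3) = 2870.0 × ln(6.855) = 2870.0 × 1.9250 ≈ 5525 m/s.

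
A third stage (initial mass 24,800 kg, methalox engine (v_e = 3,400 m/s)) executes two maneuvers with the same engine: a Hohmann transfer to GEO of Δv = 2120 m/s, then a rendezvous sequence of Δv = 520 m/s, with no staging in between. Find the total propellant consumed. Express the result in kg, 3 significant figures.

After the first burn: m = 24800 × exp(−2120/3400.0) = 24800 × 0.53605 = 13,294 kg.
After the second burn: m = 13,294 × exp(−520/3400.0) = 13,294 × 0.85818 = 11,408.6 kg.
Total propellant = m₀ − m_final = 24800 − 11,408.6 = 13,391.4 kg.

total propellant consumed ≈ 13400 kg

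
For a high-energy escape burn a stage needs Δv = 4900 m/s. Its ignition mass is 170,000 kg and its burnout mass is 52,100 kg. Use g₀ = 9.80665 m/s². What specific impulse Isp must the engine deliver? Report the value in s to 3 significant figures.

Isp ≈ 422 s

ln(m₀/m_f) = ln(170000/52100) = ln(3.263) = 1.1826.
Using Δv = v_e ln(m₀/m_f): v_e = Δv / ln(m₀/m_f) = 4900 / 1.1826 = 4143.3 m/s.
Isp = v_e / g₀ = 4143.3 / 9.80665 = 422.5 s.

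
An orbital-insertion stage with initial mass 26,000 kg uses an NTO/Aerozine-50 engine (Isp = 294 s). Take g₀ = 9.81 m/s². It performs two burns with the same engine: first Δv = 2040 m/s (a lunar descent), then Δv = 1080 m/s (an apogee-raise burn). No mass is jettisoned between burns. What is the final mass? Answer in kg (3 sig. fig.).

v_e = Isp · g₀ = 294 × 9.81 = 2884.1 m/s.
After the first burn: m = 26000 × exp(−2040/2884.1) = 26000 × 0.49297 = 12,817.2 kg.
After the second burn: m = 12,817.2 × exp(−1080/2884.1) = 12,817.2 × 0.68766 = 8,813.88 kg.

final mass ≈ 8810 kg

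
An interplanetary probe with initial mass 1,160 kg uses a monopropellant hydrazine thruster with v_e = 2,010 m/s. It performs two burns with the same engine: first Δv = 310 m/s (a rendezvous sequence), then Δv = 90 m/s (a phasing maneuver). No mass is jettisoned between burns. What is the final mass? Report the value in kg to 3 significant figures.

final mass ≈ 951 kg

After the first burn: m = 1160 × exp(−310/2010.0) = 1160 × 0.85708 = 994.213 kg.
After the second burn: m = 994.213 × exp(−90/2010.0) = 994.213 × 0.95621 = 950.676 kg.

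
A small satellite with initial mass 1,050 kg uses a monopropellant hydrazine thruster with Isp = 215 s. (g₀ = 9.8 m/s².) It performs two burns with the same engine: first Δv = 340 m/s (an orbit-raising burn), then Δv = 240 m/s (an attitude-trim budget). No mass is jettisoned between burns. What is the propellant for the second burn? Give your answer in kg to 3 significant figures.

propellant for the second burn ≈ 96.2 kg

v_e = Isp · g₀ = 215 × 9.8 = 2107.0 m/s.
After the first burn: m = 1050 × exp(−340/2107.0) = 1050 × 0.85098 = 893.529 kg.
After the second burn: m = 893.529 × exp(−240/2107.0) = 893.529 × 0.89234 = 797.332 kg.
Second-burn propellant = 893.529 − 797.332 = 96.197 kg.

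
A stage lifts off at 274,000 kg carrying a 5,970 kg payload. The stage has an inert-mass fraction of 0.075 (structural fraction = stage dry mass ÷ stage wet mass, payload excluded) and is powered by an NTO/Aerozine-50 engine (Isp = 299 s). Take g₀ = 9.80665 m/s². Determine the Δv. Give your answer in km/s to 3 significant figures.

Δv ≈ 6.90 km/s

Stage wet mass = m₀ − payload = 274,000 − 5,970 = 268,030 kg.
Stage dry mass = ε × stage wet mass = 0.075 × 268,030 = 20,102.3 kg.
Burnout mass m_f = stage dry + payload = 20,102.3 + 5,970 = 26,072.3 kg.
v_e = Isp · g₀ = 299 × 9.80665 = 2932.2 m/s.
Rocket equation: Δv = v_e · ln(274,000/26,072.3) = 2932.2 × ln(10.51) = 2932.2 × 2.3523 ≈ 6897 m/s.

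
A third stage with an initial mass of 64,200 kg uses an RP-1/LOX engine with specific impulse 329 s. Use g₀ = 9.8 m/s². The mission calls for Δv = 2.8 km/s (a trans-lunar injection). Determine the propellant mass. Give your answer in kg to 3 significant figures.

v_e = Isp · g₀ = 329 × 9.8 = 3224.2 m/s.
Rocket equation: m₀/m_f = exp(Δv / v_e) = exp(2800 / 3224.2) = exp(0.8684) = 2.3832.
m_f = 64,200 / 2.3832 = 26,938.6 kg, so propellant = m₀ − m_f = 64,200 − 26,938.6 = 37,261.4 kg.

propellant mass ≈ 37300 kg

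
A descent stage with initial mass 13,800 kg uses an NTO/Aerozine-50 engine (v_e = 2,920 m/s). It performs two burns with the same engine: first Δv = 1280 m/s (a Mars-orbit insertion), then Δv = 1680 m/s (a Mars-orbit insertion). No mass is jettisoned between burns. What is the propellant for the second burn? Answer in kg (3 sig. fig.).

propellant for the second burn ≈ 3890 kg

After the first burn: m = 13800 × exp(−1280/2920.0) = 13800 × 0.64510 = 8,902.38 kg.
After the second burn: m = 8,902.38 × exp(−1680/2920.0) = 8,902.38 × 0.56251 = 5,007.68 kg.
Second-burn propellant = 8,902.38 − 5,007.68 = 3,894.7 kg.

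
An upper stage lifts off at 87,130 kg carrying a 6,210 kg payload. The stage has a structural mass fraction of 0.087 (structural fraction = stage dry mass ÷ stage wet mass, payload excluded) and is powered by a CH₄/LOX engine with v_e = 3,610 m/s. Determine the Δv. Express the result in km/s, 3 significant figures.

Stage wet mass = m₀ − payload = 87,130 − 6,210 = 80,920 kg.
Stage dry mass = ε × stage wet mass = 0.087 × 80,920 = 7,040.04 kg.
Burnout mass m_f = stage dry + payload = 7,040.04 + 6,210 = 13,250.04 kg.
Rocket equation: Δv = v_e · ln(87,130/13,250.04) = 3610.0 × ln(6.576) = 3610.0 × 1.8834 ≈ 6799 m/s.

Δv ≈ 6.80 km/s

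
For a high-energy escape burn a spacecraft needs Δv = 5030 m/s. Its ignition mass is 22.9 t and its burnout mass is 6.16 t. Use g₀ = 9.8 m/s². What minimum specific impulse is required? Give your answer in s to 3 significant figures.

ln(m₀/m_f) = ln(22900/6160) = ln(3.718) = 1.3131.
Rocket equation: v_e = Δv / ln(m₀/m_f) = 5030 / 1.3131 = 3830.7 m/s.
Isp = v_e / g₀ = 3830.7 / 9.8 = 390.9 s.

Isp ≈ 391 s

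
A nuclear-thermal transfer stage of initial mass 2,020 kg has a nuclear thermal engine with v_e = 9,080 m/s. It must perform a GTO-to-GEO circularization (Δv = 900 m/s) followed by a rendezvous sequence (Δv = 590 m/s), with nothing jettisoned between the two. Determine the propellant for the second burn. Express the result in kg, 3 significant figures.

After the first burn: m = 2020 × exp(−900/9080.0) = 2020 × 0.90563 = 1,829.37 kg.
After the second burn: m = 1,829.37 × exp(−590/9080.0) = 1,829.37 × 0.93709 = 1,714.28 kg.
Second-burn propellant = 1,829.37 − 1,714.28 = 115.09 kg.

propellant for the second burn ≈ 115 kg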